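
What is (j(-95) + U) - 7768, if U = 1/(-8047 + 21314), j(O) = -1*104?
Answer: -104437823/13267 ≈ -7872.0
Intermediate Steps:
j(O) = -104
U = 1/13267 ≈ 7.5375e-5
(j(-95) + U) - 7768 = (-104 + 1/13267) - 7768 = -1379767/13267 - 7768 = -104437823/13267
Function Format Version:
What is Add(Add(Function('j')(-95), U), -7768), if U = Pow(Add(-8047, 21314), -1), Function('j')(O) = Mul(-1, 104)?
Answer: Rational(-104437823, 13267) ≈ -7872.0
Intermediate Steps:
Function('j')(O) = -104
U = Rational(1, 13267) (U = Pow(13267, -1) = Rational(1, 13267) ≈ 7.5375e-5)
Add(Add(Function('j')(-95), U), -7768) = Add(Add(-104, Rational(1, 13267)), -7768) = Add(Rational(-1379767, 13267), -7768) = Rational(-104437823, 13267)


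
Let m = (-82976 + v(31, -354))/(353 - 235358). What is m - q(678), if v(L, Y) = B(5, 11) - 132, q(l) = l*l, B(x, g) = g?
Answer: -36009318441/78335 ≈ -4.5968e+5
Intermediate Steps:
q(l) = l²
v(L, Y) = -121 (v(L, Y) = 11 - 132 = -121)
m = 27699/78335 (m = (-82976 - 121)/(353 - 235358) = -83097/(-235005) = -83097*(-1/235005) = 27699/78335 ≈ 0.35360)
m - q(678) = 27699/78335 - 1*678² = 27699/78335 - 1*459684 = 27699/78335 - 459684 = -36009318441/78335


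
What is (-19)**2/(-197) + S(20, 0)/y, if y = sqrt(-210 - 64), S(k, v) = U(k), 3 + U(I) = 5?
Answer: -361/197 - I*sqrt(274)/137 ≈ -1.8325 - 0.12082*I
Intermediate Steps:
U(I) = 2 (U(I) = -3 + 5 = 2)
S(k, v) = 2
y = I*sqrt(274) (y = sqrt(-274) = I*sqrt(274) ≈ 16.553*I)
(-19)**2/(-197) + S(20, 0)/y = (-19)**2/(-197) + 2/((I*sqrt(274))) = 361*(-1/197) + 2*(-I*sqrt(274)/274) = -361/197 - I*sqrt(274)/137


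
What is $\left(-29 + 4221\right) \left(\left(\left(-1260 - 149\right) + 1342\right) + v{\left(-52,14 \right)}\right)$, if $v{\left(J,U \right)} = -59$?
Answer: $-528192$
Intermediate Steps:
$\left(-29 + 4221\right) \left(\left(\left(-1260 - 149\right) + 1342\right) + v{\left(-52,14 \right)}\right) = \left(-29 + 4221\right) \left(\left(\left(-1260 - 149\right) + 1342\right) - 59\right) = 4192 \left(\left(-1409 + 1342\right) - 59\right) = 4192 \left(-67 - 59\right) = 4192 \left(-126\right) = -528192$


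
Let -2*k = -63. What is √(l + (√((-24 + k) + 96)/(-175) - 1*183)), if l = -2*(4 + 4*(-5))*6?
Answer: √(44100 - 42*√46)/70 ≈ 2.9903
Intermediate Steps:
k = 63/2 (k = -½*(-63) = 63/2 ≈ 31.500)
l = 192 (l = -2*(4 - 20)*6 = -2*(-16)*6 = 32*6 = 192)
√(l + (√((-24 + k) + 96)/(-175) - 1*183)) = √(192 + (√((-24 + 63/2) + 96)/(-175) - 1*183)) = √(192 + (√(15/2 + 96)*(-1/175) - 183)) = √(192 + (√(207/2)*(-1/175) - 183)) = √(192 + ((3*√46/2)*(-1/175) - 183)) = √(192 + (-3*√46/350 - 183)) = √(192 + (-183 - 3*√46/350)) = √(9 - 3*√46/350)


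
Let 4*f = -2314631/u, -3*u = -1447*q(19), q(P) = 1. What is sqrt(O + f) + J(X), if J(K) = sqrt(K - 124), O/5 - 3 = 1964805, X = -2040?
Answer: sqrt(82268605660269)/2894 + 2*I*sqrt(541) ≈ 3134.1 + 46.519*I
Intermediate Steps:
O = 9824040 (O = 15 + 5*1964805 = 15 + 9824025 = 9824040)
J(K) = sqrt(-124 + K)
u = 1447/3 (u = -(-1447)/3 = -1/3*(-1447) = 1447/3 ≈ 482.33)
f = -6943893/5788 (f = (-2314631/1447/3)/4 = (-2314631*3/1447)/4 = (1/4)*(-6943893/1447) = -6943893/5788 ≈ -1199.7)
sqrt(O + f) + J(X) = sqrt(9824040 - 6943893/5788) + sqrt(-124 - 2040) = sqrt(56854599627/5788) + sqrt(-2164) = sqrt(82268605660269)/2894 + 2*I*sqrt(541)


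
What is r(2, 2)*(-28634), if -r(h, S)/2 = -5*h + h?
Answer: -458144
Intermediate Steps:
r(h, S) = 8*h (r(h, S) = -2*(-5*h + h) = -(-8)*h = 8*h)
r(2, 2)*(-28634) = (8*2)*(-28634) = 16*(-28634) = -458144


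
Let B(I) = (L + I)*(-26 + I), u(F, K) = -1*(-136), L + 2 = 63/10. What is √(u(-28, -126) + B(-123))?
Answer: √1782230/10 ≈ 133.50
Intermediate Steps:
L = 43/10 (L = -2 + 63/10 = 43/10 ≈ 4.3000)
u(F, K) = 136
B(I) = (-26 + I)*(43/10 + I) (B(I) = (43/10 + I)*(-26 + I) = (-26 + I)*(43/10 + I))
√(u(-28, -126) + B(-123)) = √(136 + (-559/5 + (-123)² - 217/10*(-123))) = √(136 + (-559/5 + 15129 + 26691/10)) = √(136 + 176863/10) = √(178223/10) = √1782230/10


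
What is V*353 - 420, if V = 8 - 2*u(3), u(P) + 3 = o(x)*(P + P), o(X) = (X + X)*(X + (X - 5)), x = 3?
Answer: -20894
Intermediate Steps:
o(X) = 2*X*(-5 + 2*X) (o(X) = (2*X)*(X + (-5 + X)) = (2*X)*(-5 + 2*X) = 2*X*(-5 + 2*X))
u(P) = -3 + 12*P (u(P) = -3 + (2*3*(-5 + 2*3))*(P + P) = -3 + (2*3*(-5 + 6))*(2*P) = -3 + (2*3*1)*(2*P) = -3 + 6*(2*P) = -3 + 12*P)
V = -58 (V = 8 - 2*(-3 + 12*3) = 8 - 2*(-3 + 36) = 8 - 2*33 = 8 - 66 = -58)
V*353 - 420 = -58*353 - 420 = -20474 - 420 = -20894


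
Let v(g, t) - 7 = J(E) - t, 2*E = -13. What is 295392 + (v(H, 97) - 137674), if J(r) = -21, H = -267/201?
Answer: 157607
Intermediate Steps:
E = -13/2 (E = (1/2)*(-13) = -13/2 ≈ -6.5000)
H = -89/67 (H = -267*1/201 = -89/67 ≈ -1.3284)
v(g, t) = -14 - t (v(g, t) = 7 + (-21 - t) = -14 - t)
295392 + (v(H, 97) - 137674) = 295392 + ((-14 - 1*97) - 137674) = 295392 + ((-14 - 97) - 137674) = 295392 + (-111 - 137674) = 295392 - 137785 = 157607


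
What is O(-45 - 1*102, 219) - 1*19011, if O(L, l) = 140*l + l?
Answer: 11868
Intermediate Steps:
O(L, l) = 141*l
O(-45 - 1*102, 219) - 1*19011 = 141*219 - 1*19011 = 30879 - 19011 = 11868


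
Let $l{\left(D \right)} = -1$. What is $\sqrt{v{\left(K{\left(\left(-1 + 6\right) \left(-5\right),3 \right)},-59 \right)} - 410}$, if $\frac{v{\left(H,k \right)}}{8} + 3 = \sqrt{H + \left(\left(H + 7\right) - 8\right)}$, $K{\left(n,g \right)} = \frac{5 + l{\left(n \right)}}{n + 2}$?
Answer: $\frac{\sqrt{-229586 + 184 i \sqrt{713}}}{23} \approx 0.2229 + 20.834 i$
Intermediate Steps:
$K{\left(n,g \right)} = \frac{4}{2 + n}$ ($K{\left(n,g \right)} = \frac{5 - 1}{n + 2} = \frac{4}{2 + n}$)
$v{\left(H,k \right)} = -24 + 8 \sqrt{-1 + 2 H}$ ($v{\left(H,k \right)} = -24 + 8 \sqrt{H + \left(\left(H + 7\right) - 8\right)} = -24 + 8 \sqrt{H + \left(\left(7 + H\right) - 8\right)} = -24 + 8 \sqrt{H + \left(-1 + H\right)} = -24 + 8 \sqrt{-1 + 2 H}$)
$\sqrt{v{\left(K{\left(\left(-1 + 6\right) \left(-5\right),3 \right)},-59 \right)} - 410} = \sqrt{\left(-24 + 8 \sqrt{-1 + 2 \frac{4}{2 + \left(-1 + 6\right) \left(-5\right)}}\right) - 410} = \sqrt{\left(-24 + 8 \sqrt{-1 + 2 \frac{4}{2 + 5 \left(-5\right)}}\right) - 410} = \sqrt{\left(-24 + 8 \sqrt{-1 + 2 \frac{4}{2 - 25}}\right) - 410} = \sqrt{\left(-24 + 8 \sqrt{-1 + 2 \frac{4}{-23}}\right) - 410} = \sqrt{\left(-24 + 8 \sqrt{-1 + 2 \cdot 4 \left(- \frac{1}{23}\right)}\right) - 410} = \sqrt{\left(-24 + 8 \sqrt{-1 + 2 \left(- \frac{4}{23}\right)}\right) - 410} = \sqrt{\left(-24 + 8 \sqrt{-1 - \frac{8}{23}}\right) - 410} = \sqrt{\left(-24 + 8 \sqrt{- \frac{31}{23}}\right) - 410} = \sqrt{\left(-24 + 8 \frac{i \sqrt{713}}{23}\right) - 410} = \sqrt{\left(-24 + \frac{8 i \sqrt{713}}{23}\right) - 410} = \sqrt{-434 + \frac{8 i \sqrt{713}}{23}}$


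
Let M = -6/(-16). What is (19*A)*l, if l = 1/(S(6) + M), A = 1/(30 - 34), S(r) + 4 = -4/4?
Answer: 38/37 ≈ 1.0270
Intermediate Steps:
S(r) = -5 (S(r) = -4 - 4/4 = -4 - 4*¼ = -4 - 1 = -5)
M = 3/8 (M = -6*(-1/16) = 3/8 ≈ 0.37500)
A = -¼ (A = 1/(-4) = -¼ ≈ -0.25000)
l = -8/37 (l = 1/(-5 + 3/8) = 1/(-37/8) = -8/37 ≈ -0.21622)
(19*A)*l = (19*(-¼))*(-8/37) = -19/4*(-8/37) = 38/37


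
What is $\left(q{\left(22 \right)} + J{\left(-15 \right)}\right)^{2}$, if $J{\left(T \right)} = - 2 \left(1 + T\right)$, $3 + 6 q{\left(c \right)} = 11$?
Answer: $\frac{7744}{9} \approx 860.44$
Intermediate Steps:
$q{\left(c \right)} = \frac{4}{3}$ ($q{\left(c \right)} = - \frac{1}{2} + \frac{1}{6} \cdot 11 = - \frac{1}{2} + \frac{11}{6} = \frac{4}{3}$)
$J{\left(T \right)} = -2 - 2 T$
$\left(q{\left(22 \right)} + J{\left(-15 \right)}\right)^{2} = \left(\frac{4}{3} - -28\right)^{2} = \left(\frac{4}{3} + \left(-2 + 30\right)\right)^{2} = \left(\frac{4}{3} + 28\right)^{2} = \left(\frac{88}{3}\right)^{2} = \frac{7744}{9}$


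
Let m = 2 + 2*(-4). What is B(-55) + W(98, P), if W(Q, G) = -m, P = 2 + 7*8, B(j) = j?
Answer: -49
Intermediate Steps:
m = -6 (m = 2 - 8 = -6)
P = 58 (P = 2 + 56 = 58)
W(Q, G) = 6 (W(Q, G) = -1*(-6) = 6)
B(-55) + W(98, P) = -55 + 6 = -49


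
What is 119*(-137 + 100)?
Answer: -4403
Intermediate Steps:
119*(-137 + 100) = 119*(-37) = -4403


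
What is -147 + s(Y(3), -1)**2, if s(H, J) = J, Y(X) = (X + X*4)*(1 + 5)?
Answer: -146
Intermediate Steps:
Y(X) = 30*X (Y(X) = (X + 4*X)*6 = (5*X)*6 = 30*X)
-147 + s(Y(3), -1)**2 = -147 + (-1)**2 = -147 + 1 = -146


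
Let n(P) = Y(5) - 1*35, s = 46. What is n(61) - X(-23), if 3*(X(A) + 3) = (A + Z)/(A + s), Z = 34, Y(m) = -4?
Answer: -2495/69 ≈ -36.159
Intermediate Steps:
X(A) = -3 + (34 + A)/(3*(46 + A)) (X(A) = -3 + ((A + 34)/(A + 46))/3 = -3 + ((34 + A)/(46 + A))/3 = -3 + (34 + A)/(3*(46 + A)))
n(P) = -39 (n(P) = -4 - 1*35 = -4 - 35 = -39)
n(61) - X(-23) = -39 - 4*(-95 - 2*(-23))/(3*(46 - 23)) = -39 - 4*(-95 + 46)/(3*23) = -39 - 4*(-49)/(3*23) = -39 - 1*(-196/69) = -39 + 196/69 = -2495/69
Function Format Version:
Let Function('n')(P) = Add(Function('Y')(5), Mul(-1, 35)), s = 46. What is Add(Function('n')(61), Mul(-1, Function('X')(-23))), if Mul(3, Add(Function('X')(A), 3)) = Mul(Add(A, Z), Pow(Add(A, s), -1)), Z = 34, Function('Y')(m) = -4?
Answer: Rational(-2495, 69) ≈ -36.159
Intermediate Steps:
Function('X')(A) = Add(-3, Mul(Rational(1, 3), Pow(Add(46, A), -1), Add(34, A))) (Function('X')(A) = Add(-3, Mul(Rational(1, 3), Mul(Add(A, 34), Pow(Add(A, 46), -1)))) = Add(-3, Mul(Rational(1, 3), Mul(Add(34, A), Pow(Add(46, A), -1)))) = Add(-3, Mul(Rational(1, 3), Mul(Pow(Add(46, A), -1), Add(34, A)))) = Add(-3, Mul(Rational(1, 3), Pow(Add(46, A), -1), Add(34, A))))
Function('n')(P) = -39 (Function('n')(P) = Add(-4, Mul(-1, 35)) = Add(-4, -35) = -39)
Add(Function('n')(61), Mul(-1, Function('X')(-23))) = Add(-39, Mul(-1, Mul(Rational(4, 3), Pow(Add(46, -23), -1), Add(-95, Mul(-2, -23))))) = Add(-39, Mul(-1, Mul(Rational(4, 3), Pow(23, -1), Add(-95, 46)))) = Add(-39, Mul(-1, Mul(Rational(4, 3), Rational(1, 23), -49))) = Add(-39, Mul(-1, Rational(-196, 69))) = Add(-39, Rational(196, 69)) = Rational(-2495, 69)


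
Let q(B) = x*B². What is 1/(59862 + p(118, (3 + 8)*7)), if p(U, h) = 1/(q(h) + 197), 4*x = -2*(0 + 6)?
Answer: 17590/1052972579 ≈ 1.6705e-5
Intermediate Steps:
x = -3 (x = (-2*(0 + 6))/4 = (-2*6)/4 = (¼)*(-12) = -3)
q(B) = -3*B²
p(U, h) = 1/(197 - 3*h²) (p(U, h) = 1/(-3*h² + 197) = 1/(197 - 3*h²))
1/(59862 + p(118, (3 + 8)*7)) = 1/(59862 - 1/(-197 + 3*((3 + 8)*7)²)) = 1/(59862 - 1/(-197 + 3*(11*7)²)) = 1/(59862 - 1/(-197 + 3*77²)) = 1/(59862 - 1/(-197 + 3*5929)) = 1/(59862 - 1/(-197 + 17787)) = 1/(59862 - 1/17590) = 1/(1052972579/17590) = 17590/1052972579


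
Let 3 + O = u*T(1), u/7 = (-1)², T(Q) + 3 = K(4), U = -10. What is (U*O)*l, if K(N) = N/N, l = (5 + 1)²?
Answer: 6120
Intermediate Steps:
l = 36 (l = 6² = 36)
K(N) = 1
T(Q) = -2 (T(Q) = -3 + 1 = -2)
u = 7 (u = 7*(-1)² = 7*1 = 7)
O = -17 (O = -3 + 7*(-2) = -3 - 14 = -17)
(U*O)*l = -10*(-17)*36 = 170*36 = 6120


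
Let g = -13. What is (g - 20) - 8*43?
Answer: -377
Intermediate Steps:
(g - 20) - 8*43 = (-13 - 20) - 8*43 = -33 - 344 = -377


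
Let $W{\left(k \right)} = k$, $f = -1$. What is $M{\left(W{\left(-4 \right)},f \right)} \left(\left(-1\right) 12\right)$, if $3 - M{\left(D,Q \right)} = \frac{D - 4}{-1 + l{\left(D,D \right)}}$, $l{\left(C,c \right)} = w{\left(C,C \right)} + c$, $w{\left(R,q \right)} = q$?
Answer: $- \frac{76}{3} \approx -25.333$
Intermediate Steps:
$l{\left(C,c \right)} = C + c$
$M{\left(D,Q \right)} = 3 - \frac{-4 + D}{-1 + 2 D}$ ($M{\left(D,Q \right)} = 3 - \frac{D - 4}{-1 + \left(D + D\right)} = 3 - \frac{-4 + D}{-1 + 2 D}$)
$M{\left(W{\left(-4 \right)},f \right)} \left(\left(-1\right) 12\right) = \frac{1 + 5 \left(-4\right)}{-1 + 2 \left(-4\right)} \left(\left(-1\right) 12\right) = \frac{1 - 20}{-1 - 8} \left(-12\right) = \frac{1}{-9} \left(-19\right) \left(-12\right) = \left(- \frac{1}{9}\right) \left(-19\right) \left(-12\right) = \frac{19}{9} \left(-12\right) = - \frac{76}{3}$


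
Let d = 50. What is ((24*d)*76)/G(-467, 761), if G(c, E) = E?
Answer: 91200/761 ≈ 119.84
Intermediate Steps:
((24*d)*76)/G(-467, 761) = ((24*50)*76)/761 = (1200*76)*(1/761) = 91200*(1/761) = 91200/761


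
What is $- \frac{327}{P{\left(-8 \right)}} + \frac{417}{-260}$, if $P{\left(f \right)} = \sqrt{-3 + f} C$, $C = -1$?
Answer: $- \frac{417}{260} - \frac{327 i \sqrt{11}}{11} \approx -1.6038 - 98.594 i$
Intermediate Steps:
$P{\left(f \right)} = - \sqrt{-3 + f}$ ($P{\left(f \right)} = \sqrt{-3 + f} \left(-1\right) = - \sqrt{-3 + f}$)
$- \frac{327}{P{\left(-8 \right)}} + \frac{417}{-260} = - \frac{327}{\left(-1\right) \sqrt{-3 - 8}} + \frac{417}{-260} = - \frac{327}{\left(-1\right) \sqrt{-11}} + 417 \left(- \frac{1}{260}\right) = - \frac{327}{\left(-1\right) i \sqrt{11}} - \frac{417}{260} = - 327 \frac{i \sqrt{11}}{11} - \frac{417}{260} = - \frac{327 i \sqrt{11}}{11} - \frac{417}{260} = - \frac{417}{260} - \frac{327 i \sqrt{11}}{11}$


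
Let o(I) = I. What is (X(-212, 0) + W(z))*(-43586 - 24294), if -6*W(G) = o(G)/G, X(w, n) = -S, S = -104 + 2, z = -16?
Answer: -20737340/3 ≈ -6.9124e+6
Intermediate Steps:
S = -102
X(w, n) = 102 (X(w, n) = -1*(-102) = 102)
W(G) = -1/6 (W(G) = -G/(6*G) = -1/6*1 = -1/6)
(X(-212, 0) + W(z))*(-43586 - 24294) = (102 - 1/6)*(-43586 - 24294) = (611/6)*(-67880) = -20737340/3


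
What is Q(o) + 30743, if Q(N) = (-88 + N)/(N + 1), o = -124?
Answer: 3781601/123 ≈ 30745.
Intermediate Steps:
Q(N) = (-88 + N)/(1 + N)
Q(o) + 30743 = (-88 - 124)/(1 - 124) + 30743 = -212/(-123) + 30743 = -1/123*(-212) + 30743 = 212/123 + 30743 = 3781601/123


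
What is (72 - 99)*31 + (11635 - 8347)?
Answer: 2451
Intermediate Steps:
(72 - 99)*31 + (11635 - 8347) = -27*31 + 3288 = -837 + 3288 = 2451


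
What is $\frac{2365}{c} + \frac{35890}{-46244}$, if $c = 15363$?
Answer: $- \frac{221005505}{355223286} \approx -0.62216$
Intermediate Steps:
$\frac{2365}{c} + \frac{35890}{-46244} = \frac{2365}{15363} + \frac{35890}{-46244} = 2365 \cdot \frac{1}{15363} + 35890 \left(- \frac{1}{46244}\right) = \frac{2365}{15363} - \frac{17945}{23122} = - \frac{221005505}{355223286}$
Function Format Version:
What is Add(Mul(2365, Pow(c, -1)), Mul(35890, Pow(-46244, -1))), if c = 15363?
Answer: Rational(-221005505, 355223286) ≈ -0.62216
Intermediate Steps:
Add(Mul(2365, Pow(c, -1)), Mul(35890, Pow(-46244, -1))) = Add(Mul(2365, Pow(15363, -1)), Mul(35890, Pow(-46244, -1))) = Add(Mul(2365, Rational(1, 15363)), Mul(35890, Rational(-1, 46244))) = Add(Rational(2365, 15363), Rational(-17945, 23122)) = Rational(-221005505, 355223286)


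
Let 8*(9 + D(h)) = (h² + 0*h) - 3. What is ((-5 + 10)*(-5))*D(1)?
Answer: 925/4 ≈ 231.25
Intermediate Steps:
D(h) = -75/8 + h²/8 (D(h) = -9 + ((h² + 0*h) - 3)/8 = -9 + ((h² + 0) - 3)/8 = -9 + (h² - 3)/8 = -9 + (-3 + h²)/8 = -9 + (-3/8 + h²/8) = -75/8 + h²/8)
((-5 + 10)*(-5))*D(1) = ((-5 + 10)*(-5))*(-75/8 + (⅛)*1²) = (5*(-5))*(-75/8 + (⅛)*1) = -25*(-75/8 + ⅛) = -25*(-37/4) = 925/4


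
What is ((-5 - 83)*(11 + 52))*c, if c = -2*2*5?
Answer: 110880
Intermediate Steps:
c = -20 (c = -4*5 = -20)
((-5 - 83)*(11 + 52))*c = ((-5 - 83)*(11 + 52))*(-20) = -88*63*(-20) = -5544*(-20) = 110880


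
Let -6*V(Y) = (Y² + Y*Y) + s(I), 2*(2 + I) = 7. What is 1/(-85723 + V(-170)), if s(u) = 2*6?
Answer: -3/286075 ≈ -1.0487e-5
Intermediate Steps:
I = 3/2 (I = -2 + (½)*7 = -2 + 7/2 = 3/2 ≈ 1.5000)
s(u) = 12
V(Y) = -2 - Y²/3 (V(Y) = -((Y² + Y*Y) + 12)/6 = -((Y² + Y²) + 12)/6 = -(2*Y² + 12)/6 = -(12 + 2*Y²)/6 = -2 - Y²/3)
1/(-85723 + V(-170)) = 1/(-85723 + (-2 - ⅓*(-170)²)) = 1/(-85723 + (-2 - ⅓*28900)) = 1/(-85723 + (-2 - 28900/3)) = 1/(-85723 - 28906/3) = 1/(-286075/3) = -3/286075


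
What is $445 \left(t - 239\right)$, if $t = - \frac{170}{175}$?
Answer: $- \frac{747511}{7} \approx -1.0679 \cdot 10^{5}$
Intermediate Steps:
$t = - \frac{34}{35}$ ($t = \left(-170\right) \frac{1}{175} = - \frac{34}{35} \approx -0.97143$)
$445 \left(t - 239\right) = 445 \left(- \frac{34}{35} - 239\right) = 445 \left(- \frac{8399}{35}\right) = - \frac{747511}{7}$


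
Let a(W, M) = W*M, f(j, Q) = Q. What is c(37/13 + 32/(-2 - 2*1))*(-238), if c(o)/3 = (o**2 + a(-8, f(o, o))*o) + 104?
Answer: 9886758/169 ≈ 58502.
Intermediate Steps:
a(W, M) = M*W
c(o) = 312 - 21*o**2 (c(o) = 3*((o**2 + (o*(-8))*o) + 104) = 3*((o**2 + (-8*o)*o) + 104) = 3*((o**2 - 8*o**2) + 104) = 3*(-7*o**2 + 104) = 3*(104 - 7*o**2) = 312 - 21*o**2)
c(37/13 + 32/(-2 - 2*1))*(-238) = (312 - 21*(37/13 + 32/(-2 - 2*1))**2)*(-238) = (312 - 21*(37*(1/13) + 32/(-2 - 2))**2)*(-238) = (312 - 21*(37/13 + 32/(-4))**2)*(-238) = (312 - 21*(37/13 + 32*(-1/4))**2)*(-238) = (312 - 21*(37/13 - 8)**2)*(-238) = (312 - 21*(-67/13)**2)*(-238) = (312 - 21*4489/169)*(-238) = (312 - 94269/169)*(-238) = -41541/169*(-238) = 9886758/169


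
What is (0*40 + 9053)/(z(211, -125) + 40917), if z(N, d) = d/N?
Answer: 1910183/8633362 ≈ 0.22126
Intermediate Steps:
(0*40 + 9053)/(z(211, -125) + 40917) = (0*40 + 9053)/(-125/211 + 40917) = (0 + 9053)/(-125*1/211 + 40917) = 9053/(-125/211 + 40917) = 9053/(8633362/211) = 9053*(211/8633362) = 1910183/8633362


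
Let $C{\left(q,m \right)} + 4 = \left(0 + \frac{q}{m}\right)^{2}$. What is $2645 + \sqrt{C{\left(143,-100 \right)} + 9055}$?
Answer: $2645 + \frac{\sqrt{90530449}}{100} \approx 2740.1$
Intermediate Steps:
$C{\left(q,m \right)} = -4 + \frac{q^{2}}{m^{2}}$ ($C{\left(q,m \right)} = -4 + \left(0 + \frac{q}{m}\right)^{2} = -4 + \left(\frac{q}{m}\right)^{2} = -4 + \frac{q^{2}}{m^{2}}$)
$2645 + \sqrt{C{\left(143,-100 \right)} + 9055} = 2645 + \sqrt{\left(-4 + \frac{143^{2}}{10000}\right) + 9055} = 2645 + \sqrt{\left(-4 + \frac{1}{10000} \cdot 20449\right) + 9055} = 2645 + \sqrt{\left(-4 + \frac{20449}{10000}\right) + 9055} = 2645 + \sqrt{- \frac{19551}{10000} + 9055} = 2645 + \sqrt{\frac{90530449}{10000}} = 2645 + \frac{\sqrt{90530449}}{100}$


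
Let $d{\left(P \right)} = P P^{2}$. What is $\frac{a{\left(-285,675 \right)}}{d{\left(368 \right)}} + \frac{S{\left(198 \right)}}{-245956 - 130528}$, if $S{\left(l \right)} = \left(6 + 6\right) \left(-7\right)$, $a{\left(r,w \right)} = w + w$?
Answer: $\frac{586810011}{2345308583936} \approx 0.00025021$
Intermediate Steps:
$a{\left(r,w \right)} = 2 w$
$S{\left(l \right)} = -84$ ($S{\left(l \right)} = 12 \left(-7\right) = -84$)
$d{\left(P \right)} = P^{3}$
$\frac{a{\left(-285,675 \right)}}{d{\left(368 \right)}} + \frac{S{\left(198 \right)}}{-245956 - 130528} = \frac{2 \cdot 675}{368^{3}} - \frac{84}{-245956 - 130528} = \frac{1350}{49836032} - \frac{84}{-245956 - 130528} = 1350 \cdot \frac{1}{49836032} - \frac{84}{-376484} = \frac{675}{24918016} - - \frac{21}{94121} = \frac{675}{24918016} + \frac{21}{94121} = \frac{586810011}{2345308583936}$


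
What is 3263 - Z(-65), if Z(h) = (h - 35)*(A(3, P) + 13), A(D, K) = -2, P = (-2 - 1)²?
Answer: 4363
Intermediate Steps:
P = 9 (P = (-3)² = 9)
Z(h) = -385 + 11*h (Z(h) = (h - 35)*(-2 + 13) = (-35 + h)*11 = -385 + 11*h)
3263 - Z(-65) = 3263 - (-385 + 11*(-65)) = 3263 - (-385 - 715) = 3263 - 1*(-1100) = 3263 + 1100 = 4363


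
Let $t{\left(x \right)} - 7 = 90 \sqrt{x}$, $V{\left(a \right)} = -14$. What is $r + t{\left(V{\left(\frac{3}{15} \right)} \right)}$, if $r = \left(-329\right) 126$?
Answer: $-41447 + 90 i \sqrt{14} \approx -41447.0 + 336.75 i$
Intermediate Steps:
$r = -41454$
$t{\left(x \right)} = 7 + 90 \sqrt{x}$
$r + t{\left(V{\left(\frac{3}{15} \right)} \right)} = -41454 + \left(7 + 90 \sqrt{-14}\right) = -41454 + \left(7 + 90 i \sqrt{14}\right) = -41447 + 90 i \sqrt{14}$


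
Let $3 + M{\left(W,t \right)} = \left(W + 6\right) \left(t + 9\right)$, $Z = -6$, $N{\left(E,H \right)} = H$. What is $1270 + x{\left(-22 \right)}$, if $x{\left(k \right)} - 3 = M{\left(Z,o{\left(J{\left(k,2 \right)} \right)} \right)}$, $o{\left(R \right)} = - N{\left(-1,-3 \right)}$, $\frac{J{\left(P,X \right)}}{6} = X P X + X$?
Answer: $1270$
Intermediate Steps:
$J{\left(P,X \right)} = 6 X + 6 P X^{2}$ ($J{\left(P,X \right)} = 6 \left(X P X + X\right) = 6 \left(P X X + X\right) = 6 \left(P X^{2} + X\right) = 6 \left(X + P X^{2}\right) = 6 X + 6 P X^{2}$)
$o{\left(R \right)} = 3$ ($o{\left(R \right)} = \left(-1\right) \left(-3\right) = 3$)
$M{\left(W,t \right)} = -3 + \left(6 + W\right) \left(9 + t\right)$ ($M{\left(W,t \right)} = -3 + \left(W + 6\right) \left(t + 9\right) = -3 + \left(6 + W\right) \left(9 + t\right)$)
$x{\left(k \right)} = 0$ ($x{\left(k \right)} = 3 + \left(51 + 6 \cdot 3 + 9 \left(-6\right) - 18\right) = 3 + \left(51 + 18 - 54 - 18\right) = 3 - 3 = 0$)
$1270 + x{\left(-22 \right)} = 1270 + 0 = 1270$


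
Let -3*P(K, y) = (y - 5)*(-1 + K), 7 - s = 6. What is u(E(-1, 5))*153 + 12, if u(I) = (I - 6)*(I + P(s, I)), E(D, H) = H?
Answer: -753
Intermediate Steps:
s = 1 (s = 7 - 1*6 = 7 - 6 = 1)
P(K, y) = -(-1 + K)*(-5 + y)/3 (P(K, y) = -(y - 5)*(-1 + K)/3 = -(-5 + y)*(-1 + K)/3 = -(-1 + K)*(-5 + y)/3)
u(I) = I*(-6 + I) (u(I) = (I - 6)*(I + (-5/3 + I/3 + (5/3)*1 - ⅓*1*I)) = (-6 + I)*(I + (-5/3 + I/3 + 5/3 - I/3)) = (-6 + I)*(I + 0) = (-6 + I)*I = I*(-6 + I))
u(E(-1, 5))*153 + 12 = (5*(-6 + 5))*153 + 12 = (5*(-1))*153 + 12 = -5*153 + 12 = -765 + 12 = -753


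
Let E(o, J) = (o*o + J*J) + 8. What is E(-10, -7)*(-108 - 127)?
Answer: -36895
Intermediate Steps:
E(o, J) = 8 + J² + o² (E(o, J) = (o² + J²) + 8 = (J² + o²) + 8 = 8 + J² + o²)
E(-10, -7)*(-108 - 127) = (8 + (-7)² + (-10)²)*(-108 - 127) = (8 + 49 + 100)*(-235) = 157*(-235) = -36895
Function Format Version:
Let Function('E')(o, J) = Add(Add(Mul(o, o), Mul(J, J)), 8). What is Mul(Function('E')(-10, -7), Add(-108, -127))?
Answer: -36895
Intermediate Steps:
Function('E')(o, J) = Add(8, Pow(J, 2), Pow(o, 2)) (Function('E')(o, J) = Add(Add(Pow(o, 2), Pow(J, 2)), 8) = Add(Add(Pow(J, 2), Pow(o, 2)), 8) = Add(8, Pow(J, 2), Pow(o, 2)))
Mul(Function('E')(-10, -7), Add(-108, -127)) = Mul(Add(8, Pow(-7, 2), Pow(-10, 2)), Add(-108, -127)) = Mul(Add(8, 49, 100), -235) = Mul(157, -235) = -36895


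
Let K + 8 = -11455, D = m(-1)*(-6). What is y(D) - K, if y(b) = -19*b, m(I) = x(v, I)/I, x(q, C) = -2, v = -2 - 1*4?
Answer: 11691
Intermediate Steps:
v = -6 (v = -2 - 4 = -6)
m(I) = -2/I
D = -12 (D = -2/(-1)*(-6) = -2*(-1)*(-6) = 2*(-6) = -12)
K = -11463 (K = -8 - 11455 = -11463)
y(D) - K = -19*(-12) - 1*(-11463) = 228 + 11463 = 11691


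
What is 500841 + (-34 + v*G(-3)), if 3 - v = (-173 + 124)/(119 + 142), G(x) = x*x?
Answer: 14524235/29 ≈ 5.0084e+5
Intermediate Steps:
G(x) = x**2
v = 832/261 (v = 3 - (-173 + 124)/(119 + 142) = 3 - (-49)/261 = 3 - 1*(-49/261) = 3 + 49/261 = 832/261 ≈ 3.1877)
500841 + (-34 + v*G(-3)) = 500841 + (-34 + (832/261)*(-3)**2) = 500841 + (-34 + (832/261)*9) = 500841 + (-34 + 832/29) = 500841 - 154/29 = 14524235/29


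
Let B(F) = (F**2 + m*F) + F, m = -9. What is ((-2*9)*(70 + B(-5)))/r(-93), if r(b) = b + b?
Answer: 405/31 ≈ 13.065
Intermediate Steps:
B(F) = F**2 - 8*F (B(F) = (F**2 - 9*F) + F = F**2 - 8*F)
r(b) = 2*b
((-2*9)*(70 + B(-5)))/r(-93) = ((-2*9)*(70 - 5*(-8 - 5)))/((2*(-93))) = -18*(70 - 5*(-13))/(-186) = -18*(70 + 65)*(-1/186) = -18*135*(-1/186) = -2430*(-1/186) = 405/31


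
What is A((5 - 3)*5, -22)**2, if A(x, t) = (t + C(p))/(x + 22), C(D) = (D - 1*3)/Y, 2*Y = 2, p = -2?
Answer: 729/1024 ≈ 0.71191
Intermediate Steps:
Y = 1 (Y = (1/2)*2 = 1)
C(D) = -3 + D (C(D) = (D - 1*3)/1 = (D - 3)*1 = (-3 + D)*1 = -3 + D)
A(x, t) = (-5 + t)/(22 + x) (A(x, t) = (t + (-3 - 2))/(x + 22) = (t - 5)/(22 + x) = (-5 + t)/(22 + x))
A((5 - 3)*5, -22)**2 = ((-5 - 22)/(22 + (5 - 3)*5))**2 = (-27/(22 + 2*5))**2 = (-27/(22 + 10))**2 = (-27/32)**2 = 729/1024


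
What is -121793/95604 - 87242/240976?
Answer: -4711234267/2879783688 ≈ -1.6360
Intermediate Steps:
-121793/95604 - 87242/240976 = -121793*1/95604 - 87242*1/240976 = -121793/95604 - 43621/120488 = -4711234267/2879783688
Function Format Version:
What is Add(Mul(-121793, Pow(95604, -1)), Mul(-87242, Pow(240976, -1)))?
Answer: Rational(-4711234267, 2879783688) ≈ -1.6360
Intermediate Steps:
Add(Mul(-121793, Pow(95604, -1)), Mul(-87242, Pow(240976, -1))) = Add(Mul(-121793, Rational(1, 95604)), Mul(-87242, Rational(1, 240976))) = Add(Rational(-121793, 95604), Rational(-43621, 120488)) = Rational(-4711234267, 2879783688)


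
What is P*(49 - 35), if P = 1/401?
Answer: 14/401 ≈ 0.034913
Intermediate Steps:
P = 1/401 ≈ 0.0024938
P*(49 - 35) = (49 - 35)/401 = (1/401)*14 = 14/401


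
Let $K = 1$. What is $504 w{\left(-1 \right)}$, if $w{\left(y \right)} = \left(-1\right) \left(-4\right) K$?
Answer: $2016$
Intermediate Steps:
$w{\left(y \right)} = 4$ ($w{\left(y \right)} = \left(-1\right) \left(-4\right) 1 = 4 \cdot 1 = 4$)
$504 w{\left(-1 \right)} = 504 \cdot 4 = 2016$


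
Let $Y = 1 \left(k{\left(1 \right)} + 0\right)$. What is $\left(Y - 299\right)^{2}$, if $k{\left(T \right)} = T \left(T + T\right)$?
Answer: $88209$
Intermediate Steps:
$k{\left(T \right)} = 2 T^{2}$ ($k{\left(T \right)} = T 2 T = 2 T^{2}$)
$Y = 2$ ($Y = 1 \left(2 \cdot 1^{2} + 0\right) = 1 \left(2 \cdot 1 + 0\right) = 1 \left(2 + 0\right) = 1 \cdot 2 = 2$)
$\left(Y - 299\right)^{2} = \left(2 - 299\right)^{2} = \left(-297\right)^{2} = 88209$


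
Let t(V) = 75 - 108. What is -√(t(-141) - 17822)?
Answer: -I*√17855 ≈ -133.62*I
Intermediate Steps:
t(V) = -33
-√(t(-141) - 17822) = -√(-33 - 17822) = -√(-17855) = -I*√17855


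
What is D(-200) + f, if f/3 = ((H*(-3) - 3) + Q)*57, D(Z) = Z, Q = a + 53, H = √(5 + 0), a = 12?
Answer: 10402 - 513*√5 ≈ 9254.9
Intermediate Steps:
H = √5 ≈ 2.2361
Q = 65 (Q = 12 + 53 = 65)
f = 10602 - 513*√5 (f = 3*(((√5*(-3) - 3) + 65)*57) = 3*(((-3*√5 - 3) + 65)*57) = 3*(((-3 - 3*√5) + 65)*57) = 3*((62 - 3*√5)*57) = 3*(3534 - 171*√5) = 10602 - 513*√5 ≈ 9454.9)
D(-200) + f = -200 + (10602 - 513*√5) = 10402 - 513*√5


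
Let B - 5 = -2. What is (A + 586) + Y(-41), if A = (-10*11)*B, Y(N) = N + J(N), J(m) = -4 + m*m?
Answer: 1892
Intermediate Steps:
J(m) = -4 + m**2
B = 3 (B = 5 - 2 = 3)
Y(N) = -4 + N + N**2 (Y(N) = N + (-4 + N**2) = -4 + N + N**2)
A = -330 (A = -10*11*3 = -110*3 = -330)
(A + 586) + Y(-41) = (-330 + 586) + (-4 - 41 + (-41)**2) = 256 + (-4 - 41 + 1681) = 256 + 1636 = 1892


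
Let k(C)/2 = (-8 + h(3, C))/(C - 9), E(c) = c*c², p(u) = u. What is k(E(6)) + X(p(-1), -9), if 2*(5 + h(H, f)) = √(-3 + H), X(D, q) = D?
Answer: -233/207 ≈ -1.1256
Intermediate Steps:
h(H, f) = -5 + √(-3 + H)/2
E(c) = c³
k(C) = -26/(-9 + C) (k(C) = 2*((-8 + (-5 + √(-3 + 3)/2))/(C - 9)) = 2*((-8 + (-5 + √0/2))/(-9 + C)) = 2*((-8 + (-5 + (½)*0))/(-9 + C)) = 2*((-8 + (-5 + 0))/(-9 + C)) = 2*((-8 - 5)/(-9 + C)) = 2*(-13/(-9 + C)) = -26/(-9 + C))
k(E(6)) + X(p(-1), -9) = -26/(-9 + 6³) - 1 = -26/(-9 + 216) - 1 = -26/207 - 1 = -233/207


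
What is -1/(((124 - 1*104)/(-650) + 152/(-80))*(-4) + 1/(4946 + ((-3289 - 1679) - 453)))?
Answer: -6175/47677 ≈ -0.12952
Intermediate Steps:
-1/(((124 - 1*104)/(-650) + 152/(-80))*(-4) + 1/(4946 + ((-3289 - 1679) - 453))) = -1/(((124 - 104)*(-1/650) + 152*(-1/80))*(-4) + 1/(4946 + (-4968 - 453))) = -1/((20*(-1/650) - 19/10)*(-4) + 1/(4946 - 5421)) = -1/((-2/65 - 19/10)*(-4) + 1/(-475)) = -1/(-251/130*(-4) - 1/475) = -1/(502/65 - 1/475) = -1/47677/6175 = -1*6175/47677 = -6175/47677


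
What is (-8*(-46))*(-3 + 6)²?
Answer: 3312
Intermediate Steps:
(-8*(-46))*(-3 + 6)² = 368*3² = 368*9 = 3312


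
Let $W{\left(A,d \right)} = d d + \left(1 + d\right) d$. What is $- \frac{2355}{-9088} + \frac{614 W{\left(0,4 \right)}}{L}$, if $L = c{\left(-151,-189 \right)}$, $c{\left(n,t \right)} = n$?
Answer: $- \frac{200525547}{1372288} \approx -146.13$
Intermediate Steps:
$L = -151$
$W{\left(A,d \right)} = d^{2} + d \left(1 + d\right)$
$- \frac{2355}{-9088} + \frac{614 W{\left(0,4 \right)}}{L} = - \frac{2355}{-9088} + \frac{614 \cdot 4 \left(1 + 2 \cdot 4\right)}{-151} = \left(-2355\right) \left(- \frac{1}{9088}\right) + 614 \cdot 4 \left(1 + 8\right) \left(- \frac{1}{151}\right) = \frac{2355}{9088} + 614 \cdot 4 \cdot 9 \left(- \frac{1}{151}\right) = \frac{2355}{9088} + 614 \cdot 36 \left(- \frac{1}{151}\right) = \frac{2355}{9088} + 22104 \left(- \frac{1}{151}\right) = \frac{2355}{9088} - \frac{22104}{151} = - \frac{200525547}{1372288}$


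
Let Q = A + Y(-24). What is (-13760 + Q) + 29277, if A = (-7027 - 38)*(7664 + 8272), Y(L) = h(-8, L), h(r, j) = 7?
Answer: -112572316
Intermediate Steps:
Y(L) = 7
A = -112587840 (A = -7065*15936 = -112587840)
Q = -112587833 (Q = -112587840 + 7 = -112587833)
(-13760 + Q) + 29277 = (-13760 - 112587833) + 29277 = -112601593 + 29277 = -112572316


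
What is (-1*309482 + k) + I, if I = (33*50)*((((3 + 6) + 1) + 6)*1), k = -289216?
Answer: -572298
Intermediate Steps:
I = 26400 (I = 1650*(((9 + 1) + 6)*1) = 1650*((10 + 6)*1) = 1650*(16*1) = 1650*16 = 26400)
(-1*309482 + k) + I = (-1*309482 - 289216) + 26400 = (-309482 - 289216) + 26400 = -598698 + 26400 = -572298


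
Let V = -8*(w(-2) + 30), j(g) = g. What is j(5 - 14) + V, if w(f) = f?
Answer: -233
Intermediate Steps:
V = -224 (V = -8*(-2 + 30) = -8*28 = -224)
j(5 - 14) + V = (5 - 14) - 224 = -9 - 224 = -233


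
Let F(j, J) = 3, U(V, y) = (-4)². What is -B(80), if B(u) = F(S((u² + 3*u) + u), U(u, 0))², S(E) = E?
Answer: -9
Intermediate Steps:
U(V, y) = 16
B(u) = 9 (B(u) = 3² = 9)
-B(80) = -1*9 = -9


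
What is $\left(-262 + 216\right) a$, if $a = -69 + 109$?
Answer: $-1840$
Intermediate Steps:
$a = 40$
$\left(-262 + 216\right) a = \left(-262 + 216\right) 40 = \left(-46\right) 40 = -1840$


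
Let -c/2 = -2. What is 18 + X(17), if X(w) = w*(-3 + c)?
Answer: 35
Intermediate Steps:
c = 4 (c = -2*(-2) = 4)
X(w) = w (X(w) = w*(-3 + 4) = w*1 = w)
18 + X(17) = 18 + 17 = 35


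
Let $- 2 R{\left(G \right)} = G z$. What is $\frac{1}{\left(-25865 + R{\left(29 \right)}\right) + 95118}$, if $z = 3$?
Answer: $\frac{2}{138419} \approx 1.4449 \cdot 10^{-5}$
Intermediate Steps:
$R{\left(G \right)} = - \frac{3 G}{2}$ ($R{\left(G \right)} = - \frac{G 3}{2} = - \frac{3 G}{2}$)
$\frac{1}{\left(-25865 + R{\left(29 \right)}\right) + 95118} = \frac{1}{\left(-25865 - \frac{87}{2}\right) + 95118} = \frac{1}{- \frac{51817}{2} + 95118} = \frac{1}{\frac{138419}{2}} = \frac{2}{138419}$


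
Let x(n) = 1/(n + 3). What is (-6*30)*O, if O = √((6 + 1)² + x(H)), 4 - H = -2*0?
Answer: -360*√602/7 ≈ -1261.8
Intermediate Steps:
H = 4 (H = 4 - (-2)*0 = 4 - 1*0 = 4 + 0 = 4)
x(n) = 1/(3 + n)
O = 2*√602/7 (O = √((6 + 1)² + 1/(3 + 4)) = √(7² + 1/7) = √(49 + ⅐) = √(344/7) = 2*√602/7 ≈ 7.0102)
(-6*30)*O = (-6*30)*(2*√602/7) = -360*√602/7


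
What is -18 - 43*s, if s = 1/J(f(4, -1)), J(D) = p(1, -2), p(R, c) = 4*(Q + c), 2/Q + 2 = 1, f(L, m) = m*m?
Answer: -245/16 ≈ -15.313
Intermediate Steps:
f(L, m) = m**2
Q = -2 (Q = 2/(-2 + 1) = 2/(-1) = 2*(-1) = -2)
p(R, c) = -8 + 4*c (p(R, c) = 4*(-2 + c) = -8 + 4*c)
J(D) = -16 (J(D) = -8 + 4*(-2) = -8 - 8 = -16)
s = -1/16 (s = 1/(-16) = -1/16 ≈ -0.062500)
-18 - 43*s = -18 - 43*(-1/16) = -18 + 43/16 = -245/16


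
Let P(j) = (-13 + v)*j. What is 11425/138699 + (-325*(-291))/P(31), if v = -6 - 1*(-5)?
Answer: -13112499475/60195366 ≈ -217.83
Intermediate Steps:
v = -1 (v = -6 + 5 = -1)
P(j) = -14*j (P(j) = (-13 - 1)*j = -14*j)
11425/138699 + (-325*(-291))/P(31) = 11425/138699 + (-325*(-291))/((-14*31)) = 11425*(1/138699) + 94575/(-434) = 11425/138699 + 94575*(-1/434) = 11425/138699 - 94575/434 = -13112499475/60195366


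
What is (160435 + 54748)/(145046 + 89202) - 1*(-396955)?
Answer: 92986130023/234248 ≈ 3.9696e+5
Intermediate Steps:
(160435 + 54748)/(145046 + 89202) - 1*(-396955) = 215183/234248 + 396955 = 92986130023/234248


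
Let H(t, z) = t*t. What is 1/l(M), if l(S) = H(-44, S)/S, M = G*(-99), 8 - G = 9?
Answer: 9/176 ≈ 0.051136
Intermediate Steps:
H(t, z) = t**2
G = -1 (G = 8 - 1*9 = 8 - 9 = -1)
M = 99 (M = -1*(-99) = 99)
l(S) = 1936/S (l(S) = (-44)**2/S = 1936/S)
1/l(M) = 1/(1936/99) = 1/(1936*(1/99)) = 1/(176/9) = 9/176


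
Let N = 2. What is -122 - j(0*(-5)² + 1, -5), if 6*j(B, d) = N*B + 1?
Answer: -245/2 ≈ -122.50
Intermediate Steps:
j(B, d) = ⅙ + B/3 (j(B, d) = (2*B + 1)/6 = (1 + 2*B)/6 = ⅙ + B/3)
-122 - j(0*(-5)² + 1, -5) = -122 - (⅙ + (0*(-5)² + 1)/3) = -122 - (⅙ + (0*25 + 1)/3) = -122 - (⅙ + (0 + 1)/3) = -122 - (⅙ + (⅓)*1) = -122 - (⅙ + ⅓) = -122 - 1*½ = -122 - ½ = -245/2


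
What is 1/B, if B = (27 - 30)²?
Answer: ⅑ ≈ 0.11111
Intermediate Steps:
B = 9 (B = (-3)² = 9)
1/B = 1/9 = ⅑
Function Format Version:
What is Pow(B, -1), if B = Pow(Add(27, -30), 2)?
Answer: Rational(1, 9) ≈ 0.11111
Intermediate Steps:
B = 9 (B = Pow(-3, 2) = 9)
Pow(B, -1) = Pow(9, -1) = Rational(1, 9)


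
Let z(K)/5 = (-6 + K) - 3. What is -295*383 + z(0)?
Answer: -113030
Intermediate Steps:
z(K) = -45 + 5*K (z(K) = 5*((-6 + K) - 3) = 5*(-9 + K) = -45 + 5*K)
-295*383 + z(0) = -295*383 + (-45 + 5*0) = -112985 + (-45 + 0) = -112985 - 45 = -113030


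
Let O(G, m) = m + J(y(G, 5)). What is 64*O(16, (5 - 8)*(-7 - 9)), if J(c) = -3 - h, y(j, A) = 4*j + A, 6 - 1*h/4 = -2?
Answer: 832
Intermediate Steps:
h = 32 (h = 24 - 4*(-2) = 24 + 8 = 32)
y(j, A) = A + 4*j
J(c) = -35 (J(c) = -3 - 1*32 = -3 - 32 = -35)
O(G, m) = -35 + m (O(G, m) = m - 35 = -35 + m)
64*O(16, (5 - 8)*(-7 - 9)) = 64*(-35 + (5 - 8)*(-7 - 9)) = 64*(-35 - 3*(-16)) = 64*(-35 + 48) = 64*13 = 832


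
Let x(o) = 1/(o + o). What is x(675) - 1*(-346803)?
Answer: 468184051/1350 ≈ 3.4680e+5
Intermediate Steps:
x(o) = 1/(2*o)
x(675) - 1*(-346803) = (½)/675 - 1*(-346803) = (½)*(1/675) + 346803 = 1/1350 + 346803 = 468184051/1350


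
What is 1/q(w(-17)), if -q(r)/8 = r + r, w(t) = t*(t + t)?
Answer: -1/9248 ≈ -0.00010813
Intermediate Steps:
w(t) = 2*t**2 (w(t) = t*(2*t) = 2*t**2)
q(r) = -16*r (q(r) = -8*(r + r) = -16*r)
1/q(w(-17)) = 1/(-32*(-17)**2) = 1/(-32*289) = 1/(-16*578) = 1/(-9248) = -1/9248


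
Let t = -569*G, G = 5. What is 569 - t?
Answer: 3414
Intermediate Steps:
t = -2845 (t = -569*5 = -2845)
569 - t = 569 - 1*(-2845) = 569 + 2845 = 3414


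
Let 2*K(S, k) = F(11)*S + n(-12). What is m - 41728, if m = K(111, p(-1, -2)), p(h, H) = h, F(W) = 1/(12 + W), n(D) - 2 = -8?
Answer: -1919515/46 ≈ -41729.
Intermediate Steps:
n(D) = -6 (n(D) = 2 - 8 = -6)
K(S, k) = -3 + S/46 (K(S, k) = (S/(12 + 11) - 6)/2 = (S/23 - 6)/2 = (-6 + S/23)/2 = -3 + S/46)
m = -27/46 (m = -3 + (1/46)*111 = -3 + 111/46 = -27/46 ≈ -0.58696)
m - 41728 = -27/46 - 41728 = -1919515/46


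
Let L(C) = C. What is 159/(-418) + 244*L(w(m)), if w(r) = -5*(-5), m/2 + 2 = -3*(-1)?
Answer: 2549641/418 ≈ 6099.6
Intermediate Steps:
m = 2 (m = -4 + 2*(-3*(-1)) = -4 + 2*3 = -4 + 6 = 2)
w(r) = 25
159/(-418) + 244*L(w(m)) = 159/(-418) + 244*25 = 159*(-1/418) + 6100 = -159/418 + 6100 = 2549641/418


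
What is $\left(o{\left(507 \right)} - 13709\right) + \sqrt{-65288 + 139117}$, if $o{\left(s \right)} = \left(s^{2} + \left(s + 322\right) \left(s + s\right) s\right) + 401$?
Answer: $426430983 + \sqrt{73829} \approx 4.2643 \cdot 10^{8}$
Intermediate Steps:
$o{\left(s \right)} = 401 + s^{2} + 2 s^{2} \left(322 + s\right)$ ($o{\left(s \right)} = \left(s^{2} + \left(322 + s\right) 2 s s\right) + 401 = \left(s^{2} + 2 s \left(322 + s\right) s\right) + 401 = \left(s^{2} + 2 s^{2} \left(322 + s\right)\right) + 401 = 401 + s^{2} + 2 s^{2} \left(322 + s\right)$)
$\left(o{\left(507 \right)} - 13709\right) + \sqrt{-65288 + 139117} = \left(\left(401 + 2 \cdot 507^{3} + 645 \cdot 507^{2}\right) - 13709\right) + \sqrt{-65288 + 139117} = \left(\left(401 + 2 \cdot 130323843 + 645 \cdot 257049\right) - 13709\right) + \sqrt{73829} = \left(\left(401 + 260647686 + 165796605\right) - 13709\right) + \sqrt{73829} = \left(426444692 - 13709\right) + \sqrt{73829} = 426430983 + \sqrt{73829}$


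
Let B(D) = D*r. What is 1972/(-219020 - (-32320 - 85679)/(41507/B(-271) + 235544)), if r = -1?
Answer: -125959391932/13989636389891 ≈ -0.0090038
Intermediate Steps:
B(D) = -D (B(D) = D*(-1) = -D)
1972/(-219020 - (-32320 - 85679)/(41507/B(-271) + 235544)) = 1972/(-219020 - (-32320 - 85679)/(41507/((-1*(-271))) + 235544)) = 1972/(-219020 - (-117999)/(41507/271 + 235544)) = 1972/(-219020 - (-117999)/63873931/271) = 1972/(-219020 - (-117999)*271/63873931) = 1972/(-219020 - 1*(-31977729/63873931)) = 1972/(-219020 + 31977729/63873931) = 1972/(-13989636389891/63873931) = 1972*(-63873931/13989636389891) = -125959391932/13989636389891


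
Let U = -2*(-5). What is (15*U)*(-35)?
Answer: -5250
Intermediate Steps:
U = 10
(15*U)*(-35) = (15*10)*(-35) = 150*(-35) = -5250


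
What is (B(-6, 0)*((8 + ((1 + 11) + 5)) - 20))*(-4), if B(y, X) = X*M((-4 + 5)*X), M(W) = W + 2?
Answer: 0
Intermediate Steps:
M(W) = 2 + W
B(y, X) = X*(2 + X) (B(y, X) = X*(2 + (-4 + 5)*X) = X*(2 + 1*X) = X*(2 + X))
(B(-6, 0)*((8 + ((1 + 11) + 5)) - 20))*(-4) = ((0*(2 + 0))*((8 + ((1 + 11) + 5)) - 20))*(-4) = ((0*2)*((8 + (12 + 5)) - 20))*(-4) = (0*((8 + 17) - 20))*(-4) = (0*(25 - 20))*(-4) = (0*5)*(-4) = 0*(-4) = 0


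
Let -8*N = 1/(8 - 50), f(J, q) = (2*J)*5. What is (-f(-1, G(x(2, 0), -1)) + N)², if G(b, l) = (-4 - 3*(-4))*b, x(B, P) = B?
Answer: 11296321/112896 ≈ 100.06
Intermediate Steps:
G(b, l) = 8*b (G(b, l) = (-4 + 12)*b = 8*b)
f(J, q) = 10*J
N = 1/336 (N = -1/(8*(8 - 50)) = -⅛/(-42) = -⅛*(-1/42) = 1/336 ≈ 0.0029762)
(-f(-1, G(x(2, 0), -1)) + N)² = (-10*(-1) + 1/336)² = (-1*(-10) + 1/336)² = (10 + 1/336)² = (3361/336)² = 11296321/112896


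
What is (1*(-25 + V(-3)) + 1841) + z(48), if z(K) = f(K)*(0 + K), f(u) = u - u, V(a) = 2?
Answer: 1818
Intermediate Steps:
f(u) = 0
z(K) = 0 (z(K) = 0*(0 + K) = 0*K = 0)
(1*(-25 + V(-3)) + 1841) + z(48) = (1*(-25 + 2) + 1841) + 0 = (1*(-23) + 1841) + 0 = (-23 + 1841) + 0 = 1818 + 0 = 1818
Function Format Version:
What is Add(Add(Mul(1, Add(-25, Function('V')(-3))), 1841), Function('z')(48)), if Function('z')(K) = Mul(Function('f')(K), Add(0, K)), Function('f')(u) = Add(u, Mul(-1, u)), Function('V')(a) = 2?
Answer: 1818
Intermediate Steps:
Function('f')(u) = 0
Function('z')(K) = 0 (Function('z')(K) = Mul(0, Add(0, K)) = Mul(0, K) = 0)
Add(Add(Mul(1, Add(-25, Function('V')(-3))), 1841), Function('z')(48)) = Add(Add(Mul(1, Add(-25, 2)), 1841), 0) = Add(Add(Mul(1, -23), 1841), 0) = Add(Add(-23, 1841), 0) = Add(1818, 0) = 1818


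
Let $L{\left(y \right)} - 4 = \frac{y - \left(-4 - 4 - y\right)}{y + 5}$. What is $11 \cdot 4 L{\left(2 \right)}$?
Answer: $\frac{1760}{7} \approx 251.43$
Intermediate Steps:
$L{\left(y \right)} = 4 + \frac{8 + 2 y}{5 + y}$ ($L{\left(y \right)} = 4 + \frac{y - \left(-4 - 4 - y\right)}{y + 5} = 4 + \frac{y + \left(y - \left(-4 - 4\right)\right)}{5 + y} = 4 + \frac{y + \left(y - -8\right)}{5 + y} = 4 + \frac{y + \left(y + 8\right)}{5 + y} = 4 + \frac{y + \left(8 + y\right)}{5 + y} = 4 + \frac{8 + 2 y}{5 + y}$)
$11 \cdot 4 L{\left(2 \right)} = 11 \cdot 4 \frac{2 \left(14 + 3 \cdot 2\right)}{5 + 2} = 44 \frac{2 \left(14 + 6\right)}{7} = 44 \cdot 2 \cdot \frac{1}{7} \cdot 20 = 44 \cdot \frac{40}{7} = \frac{1760}{7}$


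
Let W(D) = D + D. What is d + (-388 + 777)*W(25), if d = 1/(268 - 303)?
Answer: 680749/35 ≈ 19450.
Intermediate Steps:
W(D) = 2*D
d = -1/35 (d = 1/(-35) = -1/35 ≈ -0.028571)
d + (-388 + 777)*W(25) = -1/35 + (-388 + 777)*(2*25) = -1/35 + 389*50 = -1/35 + 19450 = 680749/35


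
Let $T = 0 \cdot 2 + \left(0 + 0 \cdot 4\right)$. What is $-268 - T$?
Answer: $-268$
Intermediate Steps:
$T = 0$ ($T = 0 + \left(0 + 0\right) = 0 + 0 = 0$)
$-268 - T = -268 - 0 = -268 + 0 = -268$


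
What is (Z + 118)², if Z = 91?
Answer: 43681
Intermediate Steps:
(Z + 118)² = (91 + 118)² = 209² = 43681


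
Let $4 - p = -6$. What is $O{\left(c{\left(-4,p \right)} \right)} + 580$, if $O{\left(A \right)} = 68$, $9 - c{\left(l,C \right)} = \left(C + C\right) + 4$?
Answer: $648$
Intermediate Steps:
$p = 10$ ($p = 4 - -6 = 4 + 6 = 10$)
$c{\left(l,C \right)} = 5 - 2 C$ ($c{\left(l,C \right)} = 9 - \left(\left(C + C\right) + 4\right) = 9 - \left(2 C + 4\right) = 9 - \left(4 + 2 C\right) = 5 - 2 C$)
$O{\left(c{\left(-4,p \right)} \right)} + 580 = 68 + 580 = 648$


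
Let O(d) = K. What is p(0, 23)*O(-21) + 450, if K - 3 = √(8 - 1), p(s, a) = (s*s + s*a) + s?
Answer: 450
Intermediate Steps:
p(s, a) = s + s² + a*s (p(s, a) = (s² + a*s) + s = s + s² + a*s)
K = 3 + √7 (K = 3 + √(8 - 1) = 3 + √7 ≈ 5.6458)
O(d) = 3 + √7
p(0, 23)*O(-21) + 450 = (0*(1 + 23 + 0))*(3 + √7) + 450 = (0*24)*(3 + √7) + 450 = 0*(3 + √7) + 450 = 0 + 450 = 450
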